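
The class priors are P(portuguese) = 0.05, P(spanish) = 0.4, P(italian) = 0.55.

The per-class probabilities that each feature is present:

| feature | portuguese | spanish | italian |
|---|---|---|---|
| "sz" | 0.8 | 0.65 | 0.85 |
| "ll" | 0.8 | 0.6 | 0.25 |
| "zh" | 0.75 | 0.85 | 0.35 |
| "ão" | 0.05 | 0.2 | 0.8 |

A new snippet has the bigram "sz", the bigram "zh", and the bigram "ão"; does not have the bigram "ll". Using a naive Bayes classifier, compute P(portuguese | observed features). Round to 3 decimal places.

0.003

portuguese: 0.05 × 0.8 × (1−0.8) × 0.75 × 0.05 = 0.0003
spanish: 0.4 × 0.65 × (1−0.6) × 0.85 × 0.2 = 0.01768
italian: 0.55 × 0.85 × (1−0.25) × 0.35 × 0.8 = 0.098175
P(portuguese | x) = 0.0003 / 0.116155 ≈ 0.003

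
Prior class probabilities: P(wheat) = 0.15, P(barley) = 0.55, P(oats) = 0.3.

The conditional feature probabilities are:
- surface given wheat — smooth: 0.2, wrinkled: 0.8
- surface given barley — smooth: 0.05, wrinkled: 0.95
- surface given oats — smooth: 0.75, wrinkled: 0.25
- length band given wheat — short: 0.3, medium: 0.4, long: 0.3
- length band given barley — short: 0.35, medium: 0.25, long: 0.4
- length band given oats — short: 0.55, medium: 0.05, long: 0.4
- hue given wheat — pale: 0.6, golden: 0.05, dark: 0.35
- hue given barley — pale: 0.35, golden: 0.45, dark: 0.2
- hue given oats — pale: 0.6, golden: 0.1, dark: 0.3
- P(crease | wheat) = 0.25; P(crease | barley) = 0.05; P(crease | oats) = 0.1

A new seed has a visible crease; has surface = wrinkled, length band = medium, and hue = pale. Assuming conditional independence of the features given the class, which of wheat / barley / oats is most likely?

wheat: 0.15 × 0.8 × 0.4 × 0.6 × 0.25 = 0.0072
barley: 0.55 × 0.95 × 0.25 × 0.35 × 0.05 = 0.0022859375
oats: 0.3 × 0.25 × 0.05 × 0.6 × 0.1 = 0.000225
Highest score → wheat.

wheat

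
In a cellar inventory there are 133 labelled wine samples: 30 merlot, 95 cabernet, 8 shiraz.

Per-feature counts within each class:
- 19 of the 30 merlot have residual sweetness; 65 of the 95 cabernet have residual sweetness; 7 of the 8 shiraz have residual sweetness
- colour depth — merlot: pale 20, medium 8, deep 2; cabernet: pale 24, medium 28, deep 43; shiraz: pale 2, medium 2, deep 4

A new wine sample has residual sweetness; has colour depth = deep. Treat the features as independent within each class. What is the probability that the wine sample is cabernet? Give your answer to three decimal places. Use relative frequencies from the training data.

0.861

merlot: (30/133) × (19/30) × (2/30) ≈ 0.00952381
cabernet: (95/133) × (65/95) × (43/95) ≈ 0.221211
shiraz: (8/133) × (7/8) × (4/8) ≈ 0.0263158
P(cabernet | x) = 0.221211 / 0.25705061 ≈ 0.861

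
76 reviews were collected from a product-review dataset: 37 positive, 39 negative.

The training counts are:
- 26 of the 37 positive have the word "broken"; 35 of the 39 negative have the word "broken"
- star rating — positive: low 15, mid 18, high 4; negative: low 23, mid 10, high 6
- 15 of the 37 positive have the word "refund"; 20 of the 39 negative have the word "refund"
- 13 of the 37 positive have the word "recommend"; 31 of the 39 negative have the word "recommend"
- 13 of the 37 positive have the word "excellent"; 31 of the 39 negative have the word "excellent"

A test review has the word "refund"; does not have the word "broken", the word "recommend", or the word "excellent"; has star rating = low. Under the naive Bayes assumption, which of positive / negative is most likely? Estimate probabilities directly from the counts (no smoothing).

positive

positive: (37/76) × (11/37) × (15/37) × (15/37) × (24/37) × (24/37) ≈ 0.0100087
negative: (39/76) × (4/39) × (23/39) × (20/39) × (8/39) × (8/39) ≈ 0.00066977
Highest score → positive.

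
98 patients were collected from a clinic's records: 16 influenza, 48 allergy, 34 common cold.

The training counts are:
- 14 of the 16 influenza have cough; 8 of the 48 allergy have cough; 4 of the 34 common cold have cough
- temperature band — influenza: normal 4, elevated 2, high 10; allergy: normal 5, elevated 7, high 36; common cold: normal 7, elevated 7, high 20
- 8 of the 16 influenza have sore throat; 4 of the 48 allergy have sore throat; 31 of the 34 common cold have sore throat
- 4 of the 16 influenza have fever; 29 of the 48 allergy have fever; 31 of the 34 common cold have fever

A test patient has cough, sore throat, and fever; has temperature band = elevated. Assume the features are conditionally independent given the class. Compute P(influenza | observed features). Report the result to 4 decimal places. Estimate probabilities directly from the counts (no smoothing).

0.2274

influenza: (16/98) × (14/16) × (2/16) × (8/16) × (4/16) ≈ 0.00223214
allergy: (48/98) × (8/48) × (7/48) × (4/48) × (29/48) ≈ 0.000599372
common cold: (34/98) × (4/34) × (7/34) × (31/34) × (31/34) ≈ 0.00698584
P(influenza | x) = 0.00223214 / 0.009817352 ≈ 0.2274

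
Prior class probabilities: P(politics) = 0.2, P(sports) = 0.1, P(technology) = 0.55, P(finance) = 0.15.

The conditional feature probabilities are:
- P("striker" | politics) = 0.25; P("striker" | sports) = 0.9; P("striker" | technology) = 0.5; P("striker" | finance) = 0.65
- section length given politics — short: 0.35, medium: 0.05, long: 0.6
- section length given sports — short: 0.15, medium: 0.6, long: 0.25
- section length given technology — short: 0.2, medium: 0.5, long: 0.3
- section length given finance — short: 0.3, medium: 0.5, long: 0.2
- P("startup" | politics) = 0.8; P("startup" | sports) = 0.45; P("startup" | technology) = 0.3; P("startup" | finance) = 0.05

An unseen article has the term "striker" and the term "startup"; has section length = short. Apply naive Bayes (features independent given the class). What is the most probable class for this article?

politics: 0.2 × 0.25 × 0.35 × 0.8 = 0.014
sports: 0.1 × 0.9 × 0.15 × 0.45 = 0.006075
technology: 0.55 × 0.5 × 0.2 × 0.3 = 0.0165
finance: 0.15 × 0.65 × 0.3 × 0.05 = 0.0014625
Highest score → technology.

technology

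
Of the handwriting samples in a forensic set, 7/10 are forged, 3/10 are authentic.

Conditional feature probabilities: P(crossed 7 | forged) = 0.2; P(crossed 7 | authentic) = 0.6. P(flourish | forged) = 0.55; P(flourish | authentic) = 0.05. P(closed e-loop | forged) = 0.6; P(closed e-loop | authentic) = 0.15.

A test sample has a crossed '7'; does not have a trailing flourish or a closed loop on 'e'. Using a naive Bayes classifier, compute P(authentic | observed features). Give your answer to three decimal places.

forged: 0.7 × 0.2 × (1−0.55) × (1−0.6) = 0.0252
authentic: 0.3 × 0.6 × (1−0.05) × (1−0.15) = 0.14535
P(authentic | x) = 0.14535 / 0.17055 ≈ 0.852

0.852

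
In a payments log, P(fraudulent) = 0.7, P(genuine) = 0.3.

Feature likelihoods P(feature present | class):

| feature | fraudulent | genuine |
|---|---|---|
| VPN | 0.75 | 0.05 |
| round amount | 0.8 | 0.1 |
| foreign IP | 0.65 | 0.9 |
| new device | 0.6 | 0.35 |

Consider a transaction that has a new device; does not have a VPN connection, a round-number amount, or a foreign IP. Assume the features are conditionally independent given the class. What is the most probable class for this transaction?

genuine

fraudulent: 0.7 × (1−0.75) × (1−0.8) × (1−0.65) × 0.6 = 0.00735
genuine: 0.3 × (1−0.05) × (1−0.1) × (1−0.9) × 0.35 = 0.0089775
Highest score → genuine.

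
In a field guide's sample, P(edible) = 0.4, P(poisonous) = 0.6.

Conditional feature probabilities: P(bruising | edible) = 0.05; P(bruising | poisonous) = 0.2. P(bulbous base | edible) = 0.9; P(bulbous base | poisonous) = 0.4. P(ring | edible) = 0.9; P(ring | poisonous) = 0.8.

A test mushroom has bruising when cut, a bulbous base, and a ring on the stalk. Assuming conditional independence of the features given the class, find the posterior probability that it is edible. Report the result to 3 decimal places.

0.297

edible: 0.4 × 0.05 × 0.9 × 0.9 = 0.0162
poisonous: 0.6 × 0.2 × 0.4 × 0.8 = 0.0384
P(edible | x) = 0.0162 / 0.0546 ≈ 0.297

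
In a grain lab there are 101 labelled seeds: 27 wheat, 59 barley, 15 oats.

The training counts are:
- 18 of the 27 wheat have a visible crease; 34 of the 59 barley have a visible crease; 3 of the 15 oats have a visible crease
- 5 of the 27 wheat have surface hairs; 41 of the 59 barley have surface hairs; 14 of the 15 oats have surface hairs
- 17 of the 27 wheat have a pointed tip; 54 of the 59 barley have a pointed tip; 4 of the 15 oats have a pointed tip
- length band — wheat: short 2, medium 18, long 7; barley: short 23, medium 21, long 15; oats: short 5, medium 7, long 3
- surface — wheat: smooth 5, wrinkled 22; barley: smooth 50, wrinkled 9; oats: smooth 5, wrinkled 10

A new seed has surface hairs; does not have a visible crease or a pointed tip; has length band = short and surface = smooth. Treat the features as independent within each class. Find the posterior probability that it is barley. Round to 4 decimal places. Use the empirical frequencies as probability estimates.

wheat: (27/101) × (9/27) × (5/27) × (10/27) × (2/27) × (5/27) ≈ 0.0000838371
barley: (59/101) × (25/59) × (41/59) × (5/59) × (23/59) × (50/59) ≈ 0.00481573
oats: (15/101) × (12/15) × (14/15) × (11/15) × (5/15) × (5/15) ≈ 0.00903557
P(barley | x) = 0.00481573 / 0.0139351371 ≈ 0.3456

0.3456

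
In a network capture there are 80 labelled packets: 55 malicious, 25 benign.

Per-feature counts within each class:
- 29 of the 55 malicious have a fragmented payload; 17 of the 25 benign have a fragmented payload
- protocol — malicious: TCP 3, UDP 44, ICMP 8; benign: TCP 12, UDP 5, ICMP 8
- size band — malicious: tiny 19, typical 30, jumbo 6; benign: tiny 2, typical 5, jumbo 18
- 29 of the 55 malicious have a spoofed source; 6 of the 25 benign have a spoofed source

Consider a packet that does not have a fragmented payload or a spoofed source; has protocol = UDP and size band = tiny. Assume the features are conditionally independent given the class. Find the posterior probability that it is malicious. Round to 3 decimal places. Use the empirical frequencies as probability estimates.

0.972

malicious: (55/80) × (26/55) × (44/55) × (19/55) × (26/55) ≈ 0.0424595
benign: (25/80) × (8/25) × (5/25) × (2/25) × (19/25) = 0.001216
P(malicious | x) = 0.0424595 / 0.0436755 ≈ 0.972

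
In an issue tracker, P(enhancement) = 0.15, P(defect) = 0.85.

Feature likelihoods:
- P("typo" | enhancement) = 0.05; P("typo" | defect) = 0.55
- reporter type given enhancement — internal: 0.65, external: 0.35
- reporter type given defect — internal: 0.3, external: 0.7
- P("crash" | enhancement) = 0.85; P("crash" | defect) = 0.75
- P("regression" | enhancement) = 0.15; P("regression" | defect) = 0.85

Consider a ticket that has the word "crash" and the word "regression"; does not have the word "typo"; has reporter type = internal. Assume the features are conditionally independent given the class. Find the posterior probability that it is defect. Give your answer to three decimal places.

0.861

enhancement: 0.15 × (1−0.05) × 0.65 × 0.85 × 0.15 = 0.0118096875
defect: 0.85 × (1−0.55) × 0.3 × 0.75 × 0.85 = 0.073153125
P(defect | x) = 0.073153125 / 0.0849628125 ≈ 0.861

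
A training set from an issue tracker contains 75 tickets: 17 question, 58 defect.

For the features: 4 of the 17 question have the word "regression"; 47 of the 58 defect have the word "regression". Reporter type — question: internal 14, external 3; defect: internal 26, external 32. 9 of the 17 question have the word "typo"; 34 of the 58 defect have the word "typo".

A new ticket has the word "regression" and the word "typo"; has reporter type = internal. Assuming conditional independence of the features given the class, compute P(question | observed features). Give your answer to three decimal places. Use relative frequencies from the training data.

0.124

question: (17/75) × (4/17) × (14/17) × (9/17) ≈ 0.0232526
defect: (58/75) × (47/58) × (26/58) × (34/58) ≈ 0.164677
P(question | x) = 0.0232526 / 0.1879296 ≈ 0.124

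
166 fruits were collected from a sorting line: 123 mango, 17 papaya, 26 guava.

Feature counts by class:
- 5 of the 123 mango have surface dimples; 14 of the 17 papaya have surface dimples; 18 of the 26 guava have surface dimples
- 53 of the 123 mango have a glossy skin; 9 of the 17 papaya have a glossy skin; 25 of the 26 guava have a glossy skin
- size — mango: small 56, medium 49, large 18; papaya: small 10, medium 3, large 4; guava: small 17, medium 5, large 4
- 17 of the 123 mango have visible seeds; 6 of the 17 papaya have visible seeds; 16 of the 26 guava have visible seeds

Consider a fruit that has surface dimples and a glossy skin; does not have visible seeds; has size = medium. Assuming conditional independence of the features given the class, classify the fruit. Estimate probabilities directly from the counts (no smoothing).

guava

mango: (123/166) × (5/123) × (53/123) × (49/123) × (106/123) ≈ 0.00445579
papaya: (17/166) × (14/17) × (9/17) × (3/17) × (11/17) ≈ 0.00509835
guava: (26/166) × (18/26) × (25/26) × (5/26) × (10/26) ≈ 0.00771178
Highest score → guava.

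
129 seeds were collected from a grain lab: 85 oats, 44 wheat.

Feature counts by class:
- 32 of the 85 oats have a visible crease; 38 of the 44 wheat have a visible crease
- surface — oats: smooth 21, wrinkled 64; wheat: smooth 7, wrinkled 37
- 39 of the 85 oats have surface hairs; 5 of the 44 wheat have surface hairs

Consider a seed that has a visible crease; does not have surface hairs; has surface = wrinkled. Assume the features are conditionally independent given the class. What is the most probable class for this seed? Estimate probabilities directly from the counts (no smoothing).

oats: (85/129) × (32/85) × (64/85) × (46/85) ≈ 0.101079
wheat: (44/129) × (38/44) × (37/44) × (39/44) ≈ 0.219561
Highest score → wheat.

wheat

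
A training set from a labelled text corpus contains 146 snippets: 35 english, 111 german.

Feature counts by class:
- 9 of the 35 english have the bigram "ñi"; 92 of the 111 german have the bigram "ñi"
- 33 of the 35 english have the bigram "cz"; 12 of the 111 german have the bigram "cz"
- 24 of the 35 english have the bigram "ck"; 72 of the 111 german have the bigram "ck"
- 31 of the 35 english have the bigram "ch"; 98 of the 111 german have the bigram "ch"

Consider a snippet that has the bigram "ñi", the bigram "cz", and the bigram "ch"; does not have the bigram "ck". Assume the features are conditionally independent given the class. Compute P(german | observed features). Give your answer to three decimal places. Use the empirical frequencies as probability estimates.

english: (35/146) × (9/35) × (33/35) × (11/35) × (31/35) ≈ 0.0161791
german: (111/146) × (92/111) × (12/111) × (39/111) × (98/111) ≈ 0.0211319
P(german | x) = 0.0211319 / 0.037311 ≈ 0.566

0.566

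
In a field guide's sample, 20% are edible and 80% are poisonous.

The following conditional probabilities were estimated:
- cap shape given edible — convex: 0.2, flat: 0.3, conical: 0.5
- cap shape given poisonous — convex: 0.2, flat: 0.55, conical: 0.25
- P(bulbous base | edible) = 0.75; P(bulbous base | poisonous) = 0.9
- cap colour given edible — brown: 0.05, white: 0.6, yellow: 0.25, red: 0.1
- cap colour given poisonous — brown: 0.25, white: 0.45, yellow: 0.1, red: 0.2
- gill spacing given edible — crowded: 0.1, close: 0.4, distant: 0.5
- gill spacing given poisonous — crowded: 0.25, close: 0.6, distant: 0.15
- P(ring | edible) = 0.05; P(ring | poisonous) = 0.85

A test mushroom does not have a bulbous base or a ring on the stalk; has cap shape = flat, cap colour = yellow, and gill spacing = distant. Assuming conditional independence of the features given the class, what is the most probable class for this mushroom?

edible: 0.2 × 0.3 × (1−0.75) × 0.25 × 0.5 × (1−0.05) = 0.00178125
poisonous: 0.8 × 0.55 × (1−0.9) × 0.1 × 0.15 × (1−0.85) = 0.000099
Highest score → edible.

edible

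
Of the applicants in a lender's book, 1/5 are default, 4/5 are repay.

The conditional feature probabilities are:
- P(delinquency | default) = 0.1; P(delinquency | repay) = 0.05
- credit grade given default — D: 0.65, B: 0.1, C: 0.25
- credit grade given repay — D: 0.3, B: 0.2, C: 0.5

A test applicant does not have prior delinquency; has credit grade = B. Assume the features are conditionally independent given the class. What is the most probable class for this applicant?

default: 0.2 × (1−0.1) × 0.1 = 0.018
repay: 0.8 × (1−0.05) × 0.2 = 0.152
Highest score → repay.

repay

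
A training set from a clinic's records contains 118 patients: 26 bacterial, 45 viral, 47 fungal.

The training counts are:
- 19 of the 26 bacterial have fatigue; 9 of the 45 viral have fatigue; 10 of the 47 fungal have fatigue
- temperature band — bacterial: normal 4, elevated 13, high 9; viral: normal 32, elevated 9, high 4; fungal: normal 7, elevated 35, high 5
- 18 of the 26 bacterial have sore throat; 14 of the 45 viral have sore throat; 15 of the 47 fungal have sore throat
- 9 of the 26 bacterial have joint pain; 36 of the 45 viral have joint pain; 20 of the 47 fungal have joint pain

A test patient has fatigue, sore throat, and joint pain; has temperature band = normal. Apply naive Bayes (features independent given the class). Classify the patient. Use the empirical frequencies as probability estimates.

bacterial: (26/118) × (19/26) × (4/26) × (18/26) × (9/26) ≈ 0.00593645
viral: (45/118) × (9/45) × (32/45) × (14/45) × (36/45) ≈ 0.0134991
fungal: (47/118) × (10/47) × (7/47) × (15/47) × (20/47) ≈ 0.00171413
Highest score → viral.

viral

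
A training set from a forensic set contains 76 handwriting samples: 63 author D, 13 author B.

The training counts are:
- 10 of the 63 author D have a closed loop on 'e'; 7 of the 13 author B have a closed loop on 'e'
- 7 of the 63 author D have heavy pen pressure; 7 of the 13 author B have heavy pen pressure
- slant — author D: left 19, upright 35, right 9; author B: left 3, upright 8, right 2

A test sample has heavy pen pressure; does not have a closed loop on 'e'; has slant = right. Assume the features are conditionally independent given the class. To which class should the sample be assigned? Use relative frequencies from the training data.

author D: (63/76) × (53/63) × (7/63) × (9/63) ≈ 0.0110693
author B: (13/76) × (6/13) × (7/13) × (2/13) ≈ 0.00654002
Highest score → author D.

author D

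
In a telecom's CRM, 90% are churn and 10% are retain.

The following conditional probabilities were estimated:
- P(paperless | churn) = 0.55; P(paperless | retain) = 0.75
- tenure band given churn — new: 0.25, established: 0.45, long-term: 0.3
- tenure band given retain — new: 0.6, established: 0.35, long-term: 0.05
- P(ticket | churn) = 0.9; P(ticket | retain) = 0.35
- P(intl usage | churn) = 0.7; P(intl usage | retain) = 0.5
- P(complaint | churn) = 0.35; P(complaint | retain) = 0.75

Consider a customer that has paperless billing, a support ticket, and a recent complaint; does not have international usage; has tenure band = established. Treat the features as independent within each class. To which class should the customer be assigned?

churn

churn: 0.9 × 0.55 × 0.45 × 0.9 × (1−0.7) × 0.35 = 0.021049875
retain: 0.1 × 0.75 × 0.35 × 0.35 × (1−0.5) × 0.75 = 0.0034453125
Highest score → churn.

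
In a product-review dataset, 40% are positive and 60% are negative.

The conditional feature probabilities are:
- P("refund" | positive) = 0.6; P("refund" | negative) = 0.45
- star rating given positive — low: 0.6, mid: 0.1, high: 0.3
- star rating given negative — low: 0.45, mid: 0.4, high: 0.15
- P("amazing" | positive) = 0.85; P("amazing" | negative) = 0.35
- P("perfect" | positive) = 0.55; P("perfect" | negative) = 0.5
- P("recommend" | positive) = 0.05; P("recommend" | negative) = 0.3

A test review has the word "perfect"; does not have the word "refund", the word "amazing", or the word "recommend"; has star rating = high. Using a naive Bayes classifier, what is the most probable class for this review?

negative

positive: 0.4 × (1−0.6) × 0.3 × (1−0.85) × 0.55 × (1−0.05) = 0.003762
negative: 0.6 × (1−0.45) × 0.15 × (1−0.35) × 0.5 × (1−0.3) = 0.01126125
Highest score → negative.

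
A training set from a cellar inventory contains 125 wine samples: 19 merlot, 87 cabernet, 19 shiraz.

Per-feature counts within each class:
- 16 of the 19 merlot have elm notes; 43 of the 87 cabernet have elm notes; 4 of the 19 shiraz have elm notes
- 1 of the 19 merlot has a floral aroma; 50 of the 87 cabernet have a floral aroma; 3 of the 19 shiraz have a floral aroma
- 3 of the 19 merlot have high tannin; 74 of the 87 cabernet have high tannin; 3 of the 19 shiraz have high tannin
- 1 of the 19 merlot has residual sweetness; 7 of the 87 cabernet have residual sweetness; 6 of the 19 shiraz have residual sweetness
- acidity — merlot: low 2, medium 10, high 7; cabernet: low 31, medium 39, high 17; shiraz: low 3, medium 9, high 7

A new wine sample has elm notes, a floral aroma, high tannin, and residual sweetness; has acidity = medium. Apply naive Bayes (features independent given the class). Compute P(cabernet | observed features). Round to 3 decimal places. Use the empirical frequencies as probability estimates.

0.976

merlot: (19/125) × (16/19) × (1/19) × (3/19) × (1/19) × (10/19) ≈ 0.0000294657
cabernet: (87/125) × (43/87) × (50/87) × (74/87) × (7/87) × (39/87) ≈ 0.00606521
shiraz: (19/125) × (4/19) × (3/19) × (3/19) × (6/19) × (9/19) ≈ 0.000119336
P(cabernet | x) = 0.00606521 / 0.0062140117 ≈ 0.976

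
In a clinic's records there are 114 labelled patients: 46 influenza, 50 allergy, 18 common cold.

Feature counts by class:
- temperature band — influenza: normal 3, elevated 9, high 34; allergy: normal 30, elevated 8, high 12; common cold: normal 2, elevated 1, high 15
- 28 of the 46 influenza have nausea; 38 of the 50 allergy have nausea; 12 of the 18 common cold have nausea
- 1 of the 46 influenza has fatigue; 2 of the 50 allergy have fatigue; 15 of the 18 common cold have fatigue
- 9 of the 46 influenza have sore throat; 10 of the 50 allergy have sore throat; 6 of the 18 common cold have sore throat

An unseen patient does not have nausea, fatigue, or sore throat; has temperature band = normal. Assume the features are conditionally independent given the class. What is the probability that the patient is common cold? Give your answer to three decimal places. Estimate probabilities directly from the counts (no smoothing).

0.011

influenza: (46/114) × (3/46) × (18/46) × (45/46) × (37/46) ≈ 0.0081027
allergy: (50/114) × (30/50) × (12/50) × (48/50) × (40/50) ≈ 0.0485053
common cold: (18/114) × (2/18) × (6/18) × (3/18) × (12/18) ≈ 0.000649773
P(common cold | x) = 0.000649773 / 0.057257773 ≈ 0.011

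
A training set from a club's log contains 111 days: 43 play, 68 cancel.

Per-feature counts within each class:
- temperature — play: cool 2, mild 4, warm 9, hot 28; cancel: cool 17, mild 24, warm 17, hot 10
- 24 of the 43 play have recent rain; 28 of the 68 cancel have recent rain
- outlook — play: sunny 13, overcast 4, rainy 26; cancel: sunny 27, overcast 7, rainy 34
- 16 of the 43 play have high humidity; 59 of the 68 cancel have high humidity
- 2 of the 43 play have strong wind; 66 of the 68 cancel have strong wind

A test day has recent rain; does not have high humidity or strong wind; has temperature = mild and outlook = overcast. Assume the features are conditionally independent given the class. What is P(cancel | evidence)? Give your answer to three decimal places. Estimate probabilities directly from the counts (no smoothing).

0.031

play: (43/111) × (4/43) × (24/43) × (4/43) × (27/43) × (41/43) ≈ 0.00112017
cancel: (68/111) × (24/68) × (28/68) × (7/68) × (9/68) × (2/68) ≈ 0.0000356764
P(cancel | x) = 0.0000356764 / 0.0011558464 ≈ 0.031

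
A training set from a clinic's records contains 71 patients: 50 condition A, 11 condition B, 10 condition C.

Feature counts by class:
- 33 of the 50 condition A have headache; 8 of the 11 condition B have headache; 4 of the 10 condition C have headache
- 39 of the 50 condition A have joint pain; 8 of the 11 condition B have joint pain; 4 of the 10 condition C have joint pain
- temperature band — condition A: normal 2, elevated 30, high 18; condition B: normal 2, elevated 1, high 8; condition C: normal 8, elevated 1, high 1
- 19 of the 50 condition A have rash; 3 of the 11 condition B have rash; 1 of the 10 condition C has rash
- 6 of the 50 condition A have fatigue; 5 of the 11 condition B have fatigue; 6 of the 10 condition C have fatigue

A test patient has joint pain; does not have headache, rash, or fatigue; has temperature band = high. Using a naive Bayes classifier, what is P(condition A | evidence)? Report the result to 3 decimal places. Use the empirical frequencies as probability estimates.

0.784

condition A: (50/71) × (17/50) × (39/50) × (18/50) × (31/50) × (44/50) ≈ 0.0366828
condition B: (11/71) × (3/11) × (8/11) × (8/11) × (8/11) × (6/11) ≈ 0.00886571
condition C: (10/71) × (6/10) × (4/10) × (1/10) × (9/10) × (4/10) ≈ 0.0012169
P(condition A | x) = 0.0366828 / 0.04676541 ≈ 0.784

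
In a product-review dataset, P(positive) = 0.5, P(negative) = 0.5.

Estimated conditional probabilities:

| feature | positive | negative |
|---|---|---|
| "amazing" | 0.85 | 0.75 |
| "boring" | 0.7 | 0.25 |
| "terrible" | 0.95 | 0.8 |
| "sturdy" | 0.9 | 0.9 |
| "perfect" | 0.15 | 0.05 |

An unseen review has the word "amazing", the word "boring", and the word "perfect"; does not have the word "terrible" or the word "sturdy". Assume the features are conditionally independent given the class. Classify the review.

positive: 0.5 × 0.85 × 0.7 × (1−0.95) × (1−0.9) × 0.15 = 0.000223125
negative: 0.5 × 0.75 × 0.25 × (1−0.8) × (1−0.9) × 0.05 = 0.00009375
Highest score → positive.

positive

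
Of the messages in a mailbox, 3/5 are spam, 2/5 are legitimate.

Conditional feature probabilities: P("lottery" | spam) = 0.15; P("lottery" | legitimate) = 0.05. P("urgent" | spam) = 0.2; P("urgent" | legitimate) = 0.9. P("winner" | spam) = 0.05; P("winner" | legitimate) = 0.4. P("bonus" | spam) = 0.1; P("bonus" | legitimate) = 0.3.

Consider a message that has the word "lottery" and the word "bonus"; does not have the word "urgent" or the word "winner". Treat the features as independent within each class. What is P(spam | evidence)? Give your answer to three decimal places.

spam: 0.6 × 0.15 × (1−0.2) × (1−0.05) × 0.1 = 0.00684
legitimate: 0.4 × 0.05 × (1−0.9) × (1−0.4) × 0.3 = 0.00036
P(spam | x) = 0.00684 / 0.0072 ≈ 0.950

0.950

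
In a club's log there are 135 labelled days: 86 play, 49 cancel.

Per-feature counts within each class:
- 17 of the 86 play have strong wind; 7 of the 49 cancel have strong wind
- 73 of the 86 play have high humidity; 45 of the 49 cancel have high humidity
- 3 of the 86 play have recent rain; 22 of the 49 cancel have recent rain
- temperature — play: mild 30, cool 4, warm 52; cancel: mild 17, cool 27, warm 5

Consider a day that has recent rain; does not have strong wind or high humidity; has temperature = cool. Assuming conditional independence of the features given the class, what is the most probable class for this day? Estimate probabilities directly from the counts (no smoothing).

cancel

play: (86/135) × (69/86) × (13/86) × (3/86) × (4/86) ≈ 0.000125356
cancel: (49/135) × (42/49) × (4/49) × (22/49) × (27/49) ≈ 0.0062831
Highest score → cancel.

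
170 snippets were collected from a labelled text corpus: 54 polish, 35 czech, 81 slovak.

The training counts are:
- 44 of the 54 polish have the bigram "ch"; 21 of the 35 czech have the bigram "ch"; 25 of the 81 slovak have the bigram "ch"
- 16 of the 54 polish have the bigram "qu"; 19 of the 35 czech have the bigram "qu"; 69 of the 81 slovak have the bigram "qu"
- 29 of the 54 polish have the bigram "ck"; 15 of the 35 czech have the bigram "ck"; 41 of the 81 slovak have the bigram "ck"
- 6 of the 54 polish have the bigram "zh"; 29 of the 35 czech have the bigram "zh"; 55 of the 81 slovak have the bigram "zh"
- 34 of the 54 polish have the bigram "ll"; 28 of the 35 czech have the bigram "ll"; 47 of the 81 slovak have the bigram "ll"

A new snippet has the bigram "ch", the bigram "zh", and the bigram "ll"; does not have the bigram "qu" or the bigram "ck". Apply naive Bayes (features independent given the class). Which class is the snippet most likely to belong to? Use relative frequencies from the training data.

czech

polish: (54/170) × (44/54) × (38/54) × (25/54) × (6/54) × (34/54) ≈ 0.00589906
czech: (35/170) × (21/35) × (16/35) × (20/35) × (29/35) × (28/35) ≈ 0.0213897
slovak: (81/170) × (25/81) × (12/81) × (40/81) × (55/81) × (47/81) ≈ 0.0042389
Highest score → czech.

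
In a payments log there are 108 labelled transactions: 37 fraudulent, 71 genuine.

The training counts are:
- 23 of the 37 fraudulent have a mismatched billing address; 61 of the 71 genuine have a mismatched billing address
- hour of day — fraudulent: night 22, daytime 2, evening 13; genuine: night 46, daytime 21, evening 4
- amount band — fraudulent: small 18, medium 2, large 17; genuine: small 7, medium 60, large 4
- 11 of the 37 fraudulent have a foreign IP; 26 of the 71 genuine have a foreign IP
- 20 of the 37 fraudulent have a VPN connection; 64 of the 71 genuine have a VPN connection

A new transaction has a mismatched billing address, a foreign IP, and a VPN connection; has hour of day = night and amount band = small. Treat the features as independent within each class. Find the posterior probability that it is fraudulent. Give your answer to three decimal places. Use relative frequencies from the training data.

fraudulent: (37/108) × (23/37) × (22/37) × (18/37) × (11/37) × (20/37) ≈ 0.00989954
genuine: (71/108) × (61/71) × (46/71) × (7/71) × (26/71) × (64/71) ≈ 0.0119092
P(fraudulent | x) = 0.00989954 / 0.02180874 ≈ 0.454

0.454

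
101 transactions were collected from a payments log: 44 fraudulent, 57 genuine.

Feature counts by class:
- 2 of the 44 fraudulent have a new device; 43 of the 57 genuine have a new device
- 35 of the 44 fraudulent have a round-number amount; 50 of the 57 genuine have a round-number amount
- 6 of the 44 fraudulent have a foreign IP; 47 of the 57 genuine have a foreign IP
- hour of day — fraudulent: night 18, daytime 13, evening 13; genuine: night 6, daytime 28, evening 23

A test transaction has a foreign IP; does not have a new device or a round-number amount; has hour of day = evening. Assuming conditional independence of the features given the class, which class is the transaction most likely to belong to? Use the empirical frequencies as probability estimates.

fraudulent: (44/101) × (42/44) × (9/44) × (6/44) × (13/44) ≈ 0.00342694
genuine: (57/101) × (14/57) × (7/57) × (47/57) × (23/57) ≈ 0.00566377
Highest score → genuine.

genuine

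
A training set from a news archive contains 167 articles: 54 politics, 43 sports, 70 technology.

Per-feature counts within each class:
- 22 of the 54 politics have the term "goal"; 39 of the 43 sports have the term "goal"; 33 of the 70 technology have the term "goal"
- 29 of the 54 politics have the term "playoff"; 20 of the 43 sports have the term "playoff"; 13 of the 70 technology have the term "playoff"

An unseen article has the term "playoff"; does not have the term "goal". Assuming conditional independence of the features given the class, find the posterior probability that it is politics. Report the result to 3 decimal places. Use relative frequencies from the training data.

politics: (54/167) × (32/54) × (29/54) ≈ 0.102905
sports: (43/167) × (4/43) × (20/43) ≈ 0.0111405
technology: (70/167) × (37/70) × (13/70) ≈ 0.0411463
P(politics | x) = 0.102905 / 0.1551918 ≈ 0.663

0.663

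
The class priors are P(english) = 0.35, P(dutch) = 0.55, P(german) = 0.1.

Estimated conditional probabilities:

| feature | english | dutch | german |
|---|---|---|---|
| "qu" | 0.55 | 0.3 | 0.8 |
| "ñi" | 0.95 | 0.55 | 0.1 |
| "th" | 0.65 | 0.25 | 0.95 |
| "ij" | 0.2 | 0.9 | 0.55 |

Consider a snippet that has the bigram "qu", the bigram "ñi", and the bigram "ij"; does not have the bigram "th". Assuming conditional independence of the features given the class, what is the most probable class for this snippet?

dutch

english: 0.35 × 0.55 × 0.95 × (1−0.65) × 0.2 = 0.01280125
dutch: 0.55 × 0.3 × 0.55 × (1−0.25) × 0.9 = 0.06125625
german: 0.1 × 0.8 × 0.1 × (1−0.95) × 0.55 = 0.00022
Highest score → dutch.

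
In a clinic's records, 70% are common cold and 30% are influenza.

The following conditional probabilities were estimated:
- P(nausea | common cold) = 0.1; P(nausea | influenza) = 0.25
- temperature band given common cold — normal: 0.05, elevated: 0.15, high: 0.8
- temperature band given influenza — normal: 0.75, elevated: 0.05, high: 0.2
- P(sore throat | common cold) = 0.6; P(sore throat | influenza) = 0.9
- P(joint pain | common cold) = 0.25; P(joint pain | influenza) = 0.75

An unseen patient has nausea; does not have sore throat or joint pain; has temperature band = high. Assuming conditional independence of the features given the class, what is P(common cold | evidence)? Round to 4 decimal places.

0.9782

common cold: 0.7 × 0.1 × 0.8 × (1−0.6) × (1−0.25) = 0.0168
influenza: 0.3 × 0.25 × 0.2 × (1−0.9) × (1−0.75) = 0.000375
P(common cold | x) = 0.0168 / 0.017175 ≈ 0.9782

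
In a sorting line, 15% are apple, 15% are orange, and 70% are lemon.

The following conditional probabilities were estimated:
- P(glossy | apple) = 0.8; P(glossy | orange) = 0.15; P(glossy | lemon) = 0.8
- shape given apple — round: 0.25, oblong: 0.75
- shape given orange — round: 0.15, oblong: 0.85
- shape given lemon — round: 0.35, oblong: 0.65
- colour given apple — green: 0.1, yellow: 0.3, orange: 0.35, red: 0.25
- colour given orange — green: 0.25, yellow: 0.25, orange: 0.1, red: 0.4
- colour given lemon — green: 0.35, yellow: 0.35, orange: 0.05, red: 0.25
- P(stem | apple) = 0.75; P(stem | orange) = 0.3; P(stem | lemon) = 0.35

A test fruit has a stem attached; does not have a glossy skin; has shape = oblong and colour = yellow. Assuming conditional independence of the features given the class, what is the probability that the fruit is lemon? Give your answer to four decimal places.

0.4580

apple: 0.15 × (1−0.8) × 0.75 × 0.3 × 0.75 = 0.0050625
orange: 0.15 × (1−0.15) × 0.85 × 0.25 × 0.3 = 0.008128125
lemon: 0.7 × (1−0.8) × 0.65 × 0.35 × 0.35 = 0.0111475
P(lemon | x) = 0.0111475 / 0.024338125 ≈ 0.4580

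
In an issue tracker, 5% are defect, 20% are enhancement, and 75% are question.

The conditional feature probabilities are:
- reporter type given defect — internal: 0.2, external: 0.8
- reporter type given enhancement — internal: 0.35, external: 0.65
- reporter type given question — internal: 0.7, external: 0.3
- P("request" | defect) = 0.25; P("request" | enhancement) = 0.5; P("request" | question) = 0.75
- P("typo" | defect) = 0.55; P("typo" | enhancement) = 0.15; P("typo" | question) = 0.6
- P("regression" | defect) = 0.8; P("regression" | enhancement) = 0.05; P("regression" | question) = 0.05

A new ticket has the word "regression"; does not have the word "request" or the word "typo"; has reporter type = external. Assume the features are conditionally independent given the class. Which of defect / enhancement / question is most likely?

defect: 0.05 × 0.8 × (1−0.25) × (1−0.55) × 0.8 = 0.0108
enhancement: 0.2 × 0.65 × (1−0.5) × (1−0.15) × 0.05 = 0.0027625
question: 0.75 × 0.3 × (1−0.75) × (1−0.6) × 0.05 = 0.001125
Highest score → defect.

defect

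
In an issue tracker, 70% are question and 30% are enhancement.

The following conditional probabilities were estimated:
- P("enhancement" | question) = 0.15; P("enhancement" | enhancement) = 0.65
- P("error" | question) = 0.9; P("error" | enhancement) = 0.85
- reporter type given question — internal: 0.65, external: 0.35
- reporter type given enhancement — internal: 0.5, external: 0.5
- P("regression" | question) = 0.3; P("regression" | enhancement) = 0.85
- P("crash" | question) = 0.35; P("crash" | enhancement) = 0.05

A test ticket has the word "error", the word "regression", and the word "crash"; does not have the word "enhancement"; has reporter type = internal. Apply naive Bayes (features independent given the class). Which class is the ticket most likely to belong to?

question: 0.7 × (1−0.15) × 0.9 × 0.65 × 0.3 × 0.35 = 0.036547875
enhancement: 0.3 × (1−0.65) × 0.85 × 0.5 × 0.85 × 0.05 = 0.0018965625
Highest score → question.

question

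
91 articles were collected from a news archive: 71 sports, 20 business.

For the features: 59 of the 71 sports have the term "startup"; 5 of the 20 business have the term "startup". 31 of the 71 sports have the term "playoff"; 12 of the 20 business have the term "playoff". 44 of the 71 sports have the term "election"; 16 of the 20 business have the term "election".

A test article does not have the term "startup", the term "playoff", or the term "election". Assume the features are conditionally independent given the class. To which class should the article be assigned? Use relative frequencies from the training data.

sports: (71/91) × (12/71) × (40/71) × (27/71) ≈ 0.0282519
business: (20/91) × (15/20) × (8/20) × (4/20) ≈ 0.0131868
Highest score → sports.

sports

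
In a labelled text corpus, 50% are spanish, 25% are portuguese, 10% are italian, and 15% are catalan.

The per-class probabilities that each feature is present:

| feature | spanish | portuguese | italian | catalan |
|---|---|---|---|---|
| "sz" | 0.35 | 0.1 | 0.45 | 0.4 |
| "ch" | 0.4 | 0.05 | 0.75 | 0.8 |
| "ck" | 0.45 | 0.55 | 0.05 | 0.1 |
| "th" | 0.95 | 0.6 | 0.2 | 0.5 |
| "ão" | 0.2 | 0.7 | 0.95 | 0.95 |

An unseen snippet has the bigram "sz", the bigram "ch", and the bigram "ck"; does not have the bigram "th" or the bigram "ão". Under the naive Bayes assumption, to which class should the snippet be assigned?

spanish: 0.5 × 0.35 × 0.4 × 0.45 × (1−0.95) × (1−0.2) = 0.00126
portuguese: 0.25 × 0.1 × 0.05 × 0.55 × (1−0.6) × (1−0.7) = 0.0000825
italian: 0.1 × 0.45 × 0.75 × 0.05 × (1−0.2) × (1−0.95) = 0.0000675
catalan: 0.15 × 0.4 × 0.8 × 0.1 × (1−0.5) × (1−0.95) = 0.00012
Highest score → spanish.

spanish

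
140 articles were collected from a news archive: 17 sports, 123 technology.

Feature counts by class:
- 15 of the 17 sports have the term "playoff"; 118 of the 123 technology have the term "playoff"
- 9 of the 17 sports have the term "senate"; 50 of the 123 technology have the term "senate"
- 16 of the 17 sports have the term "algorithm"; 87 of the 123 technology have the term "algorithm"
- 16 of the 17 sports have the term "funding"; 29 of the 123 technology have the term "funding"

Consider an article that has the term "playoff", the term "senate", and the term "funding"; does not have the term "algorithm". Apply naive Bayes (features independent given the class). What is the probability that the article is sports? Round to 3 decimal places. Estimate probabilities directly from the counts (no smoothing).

sports: (17/140) × (15/17) × (9/17) × (1/17) × (16/17) ≈ 0.00314036
technology: (123/140) × (118/123) × (50/123) × (36/123) × (29/123) ≈ 0.0236434
P(sports | x) = 0.00314036 / 0.02678376 ≈ 0.117

0.117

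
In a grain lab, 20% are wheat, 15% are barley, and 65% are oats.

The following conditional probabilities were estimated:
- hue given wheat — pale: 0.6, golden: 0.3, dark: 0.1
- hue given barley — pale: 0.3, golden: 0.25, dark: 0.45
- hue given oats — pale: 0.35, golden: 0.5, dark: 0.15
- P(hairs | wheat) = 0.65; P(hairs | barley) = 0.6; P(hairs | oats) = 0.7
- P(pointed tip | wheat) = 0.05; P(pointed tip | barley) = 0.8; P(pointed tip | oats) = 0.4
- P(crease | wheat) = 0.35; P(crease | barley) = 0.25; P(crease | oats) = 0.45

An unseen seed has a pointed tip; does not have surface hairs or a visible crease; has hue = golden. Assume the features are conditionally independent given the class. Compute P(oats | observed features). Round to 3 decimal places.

wheat: 0.2 × 0.3 × (1−0.65) × 0.05 × (1−0.35) = 0.0006825
barley: 0.15 × 0.25 × (1−0.6) × 0.8 × (1−0.25) = 0.009
oats: 0.65 × 0.5 × (1−0.7) × 0.4 × (1−0.45) = 0.02145
P(oats | x) = 0.02145 / 0.0311325 ≈ 0.689

0.689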